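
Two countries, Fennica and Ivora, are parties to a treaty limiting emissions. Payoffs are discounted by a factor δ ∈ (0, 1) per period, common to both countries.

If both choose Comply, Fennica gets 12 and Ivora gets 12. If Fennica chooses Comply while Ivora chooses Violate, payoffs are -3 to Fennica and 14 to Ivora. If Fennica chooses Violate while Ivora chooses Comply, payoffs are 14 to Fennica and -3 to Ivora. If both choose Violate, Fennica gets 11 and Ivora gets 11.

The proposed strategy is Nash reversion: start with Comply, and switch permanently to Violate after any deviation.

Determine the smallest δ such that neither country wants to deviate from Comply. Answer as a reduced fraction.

2/3

Under grim trigger the critical discount factor is (T−C)/(T−P) with T = 14, C = 12, P = 11.
δ* = (14−12)/(14−11) = 2/3.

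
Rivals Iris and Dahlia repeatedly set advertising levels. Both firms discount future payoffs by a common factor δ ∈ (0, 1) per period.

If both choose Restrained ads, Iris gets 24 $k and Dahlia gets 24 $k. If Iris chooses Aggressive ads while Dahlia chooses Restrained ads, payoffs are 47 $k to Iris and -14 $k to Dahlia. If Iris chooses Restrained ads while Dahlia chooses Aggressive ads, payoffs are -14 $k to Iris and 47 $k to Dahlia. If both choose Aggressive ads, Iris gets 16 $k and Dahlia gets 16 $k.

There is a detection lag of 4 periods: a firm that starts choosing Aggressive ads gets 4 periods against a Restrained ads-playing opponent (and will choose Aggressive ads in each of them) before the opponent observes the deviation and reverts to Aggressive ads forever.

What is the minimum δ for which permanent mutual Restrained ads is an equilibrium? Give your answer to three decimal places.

Deviating for the 4 undetected periods gains 47−24 = 23 per period over cooperation, then loses 24−16 = 8 per period forever once punishment starts.
Gain: 23(1 + δ + … + δ^3); loss: 8·δ^4/(1−δ).
No profitable deviation ⇔ 23(1−δ^4) ≤ 8·δ^4, i.e. δ^4 ≥ 23/(23+8) = 23/31.
Hence δ ≥ (23/31)^(1/4) ≈ 0.928.

0.928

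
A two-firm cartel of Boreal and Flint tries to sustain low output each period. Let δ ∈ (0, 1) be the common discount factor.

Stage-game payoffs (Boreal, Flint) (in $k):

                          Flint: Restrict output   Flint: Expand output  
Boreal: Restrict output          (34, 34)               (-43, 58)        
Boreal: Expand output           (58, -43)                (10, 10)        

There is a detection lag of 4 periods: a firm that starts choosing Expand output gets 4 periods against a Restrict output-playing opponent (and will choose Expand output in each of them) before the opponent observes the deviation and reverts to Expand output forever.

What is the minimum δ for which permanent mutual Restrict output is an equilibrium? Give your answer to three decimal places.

The best deviation is to choose Expand output for all 4 undetected periods, earning 58 each, then 10 forever once detected.
Deviation value: 58(1−δ^4)/(1−δ) + 10δ^4/(1−δ); cooperation value: 34/(1−δ).
IC: 34 ≥ 58(1−δ^4) + 10δ^4 = 58 − 48δ^4.
So δ^4 ≥ 24/48 = 1/2, giving δ ≥ (1/2)^(1/4) ≈ 0.841.

0.841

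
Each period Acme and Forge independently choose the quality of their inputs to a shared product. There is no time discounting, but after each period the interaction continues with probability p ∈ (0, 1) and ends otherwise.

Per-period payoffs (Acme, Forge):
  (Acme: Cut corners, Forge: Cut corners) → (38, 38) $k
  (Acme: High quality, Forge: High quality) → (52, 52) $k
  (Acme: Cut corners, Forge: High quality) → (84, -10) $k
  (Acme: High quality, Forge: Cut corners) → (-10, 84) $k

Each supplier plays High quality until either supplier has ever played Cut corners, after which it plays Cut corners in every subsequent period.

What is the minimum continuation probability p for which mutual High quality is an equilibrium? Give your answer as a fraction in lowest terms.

With no time discounting, the continuation probability p plays the role of the discount factor.
Grim-trigger IC: 52/(1−p) ≥ 84 + 38p/(1−p) ⇒ p ≥ (84−52)/(84−38) = 16/23.

16/23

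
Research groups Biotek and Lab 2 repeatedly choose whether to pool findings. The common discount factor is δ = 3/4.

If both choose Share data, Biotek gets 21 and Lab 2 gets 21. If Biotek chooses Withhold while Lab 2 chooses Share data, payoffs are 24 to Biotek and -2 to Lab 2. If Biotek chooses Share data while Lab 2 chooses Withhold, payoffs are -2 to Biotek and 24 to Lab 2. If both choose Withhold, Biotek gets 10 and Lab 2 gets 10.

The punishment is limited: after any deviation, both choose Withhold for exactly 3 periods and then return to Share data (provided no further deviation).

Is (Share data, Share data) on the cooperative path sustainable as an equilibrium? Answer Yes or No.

Yes

A one-shot deviation gives 24 now, then 10 for 3 periods, then back to 21.
Gain from deviating: (24−21) today; loss: (21−10) in each of the next 3 periods.
No-deviation condition: (21−10)(δ+…+δ^3) ≥ 24−21, i.e. δ+…+δ^3 ≥ 3/11.
At δ = 3/4: δ+…+δ^3 = 1.7344 ≥ 0.2727.
So cooperation is sustainable.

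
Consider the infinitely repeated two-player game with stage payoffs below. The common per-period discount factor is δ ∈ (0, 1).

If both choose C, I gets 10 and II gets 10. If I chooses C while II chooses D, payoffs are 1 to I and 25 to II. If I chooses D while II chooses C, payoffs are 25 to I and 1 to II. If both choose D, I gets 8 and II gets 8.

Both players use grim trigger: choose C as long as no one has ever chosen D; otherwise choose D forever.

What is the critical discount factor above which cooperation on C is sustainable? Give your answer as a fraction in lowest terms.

15/17

One-period gain from deviating is 25 − 10 = 15. The loss is 10 − 8 = 2 in every subsequent period, with present value 2·δ/(1−δ).
Deviation is unprofitable when 2·δ/(1−δ) ≥ 15, i.e. δ/(1−δ) ≥ 15/2.
Equivalently δ ≥ 15/(15+2) = 15/17.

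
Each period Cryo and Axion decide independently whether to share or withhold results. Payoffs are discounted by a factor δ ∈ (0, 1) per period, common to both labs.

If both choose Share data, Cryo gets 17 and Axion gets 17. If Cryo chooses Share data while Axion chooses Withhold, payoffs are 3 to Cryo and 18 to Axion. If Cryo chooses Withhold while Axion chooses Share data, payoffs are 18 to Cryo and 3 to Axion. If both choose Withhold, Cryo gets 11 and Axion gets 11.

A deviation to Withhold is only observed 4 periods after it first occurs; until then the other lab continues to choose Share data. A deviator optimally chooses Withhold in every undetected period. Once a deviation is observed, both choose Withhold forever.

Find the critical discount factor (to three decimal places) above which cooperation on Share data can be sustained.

0.615

The best deviation is to choose Withhold for all 4 undetected periods, earning 18 each, then 11 forever once detected.
Deviation value: 18(1−δ^4)/(1−δ) + 11δ^4/(1−δ); cooperation value: 17/(1−δ).
IC: 17 ≥ 18(1−δ^4) + 11δ^4 = 18 − 7δ^4.
So δ^4 ≥ 1/7, giving δ ≥ (1/7)^(1/4) ≈ 0.615.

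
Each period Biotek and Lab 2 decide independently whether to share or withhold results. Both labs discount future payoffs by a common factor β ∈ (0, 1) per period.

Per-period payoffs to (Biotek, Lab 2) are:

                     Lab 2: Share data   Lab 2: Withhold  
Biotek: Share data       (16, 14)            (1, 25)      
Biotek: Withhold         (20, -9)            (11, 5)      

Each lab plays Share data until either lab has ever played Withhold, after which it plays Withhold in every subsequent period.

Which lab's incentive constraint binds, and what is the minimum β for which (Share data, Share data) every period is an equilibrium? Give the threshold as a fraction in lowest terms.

For Biotek: deviation gain 20−16 = 4, per-period punishment loss 16−11 = 5. IC gives β ≥ 4/9.
For Lab 2: gain 11, loss 9 per period, so β ≥ 11/20.
The tighter constraint is Lab 2's, so cooperation needs β ≥ 11/20.

Lab 2; β ≥ 11/20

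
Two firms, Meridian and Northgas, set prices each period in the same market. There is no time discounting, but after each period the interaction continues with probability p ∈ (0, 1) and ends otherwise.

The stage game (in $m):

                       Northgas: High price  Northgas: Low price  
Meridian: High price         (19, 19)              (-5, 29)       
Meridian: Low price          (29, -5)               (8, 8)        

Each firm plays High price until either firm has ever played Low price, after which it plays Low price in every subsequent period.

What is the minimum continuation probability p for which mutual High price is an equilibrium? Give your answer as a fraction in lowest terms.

With no time discounting, the continuation probability p plays the role of the discount factor.
Grim-trigger IC: 19/(1−p) ≥ 29 + 8p/(1−p) ⇒ p ≥ (29−19)/(29−8) = 10/21.

10/21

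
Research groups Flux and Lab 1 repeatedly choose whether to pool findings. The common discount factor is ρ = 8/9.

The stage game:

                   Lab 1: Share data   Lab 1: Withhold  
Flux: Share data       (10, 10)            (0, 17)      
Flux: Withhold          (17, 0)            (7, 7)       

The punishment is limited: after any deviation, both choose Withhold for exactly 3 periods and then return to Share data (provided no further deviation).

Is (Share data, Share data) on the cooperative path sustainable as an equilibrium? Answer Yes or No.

Yes

A one-shot deviation gives 17 now, then 7 for 3 periods, then back to 10.
Gain from deviating: (17−10) today; loss: (10−7) in each of the next 3 periods.
No-deviation condition: (10−7)(ρ+…+ρ^3) ≥ 17−10, i.e. ρ+…+ρ^3 ≥ 7/3.
At ρ = 8/9: ρ+…+ρ^3 = 2.3813 ≥ 2.3333.
So cooperation is sustainable.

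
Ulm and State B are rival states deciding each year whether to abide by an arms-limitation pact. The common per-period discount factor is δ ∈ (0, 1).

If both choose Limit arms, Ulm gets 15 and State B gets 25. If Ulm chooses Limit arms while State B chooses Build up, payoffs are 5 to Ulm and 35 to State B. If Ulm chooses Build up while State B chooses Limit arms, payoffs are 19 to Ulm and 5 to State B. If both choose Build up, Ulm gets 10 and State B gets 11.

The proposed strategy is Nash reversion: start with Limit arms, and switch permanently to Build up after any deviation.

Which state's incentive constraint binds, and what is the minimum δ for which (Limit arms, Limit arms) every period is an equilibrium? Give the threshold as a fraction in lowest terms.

Ulm: cooperation gives 15 each period; deviation gives 19 once then 10 forever.
  15/(1−δ) ≥ 19 + 10δ/(1−δ) ⇒ δ ≥ 4/9.
State B: cooperation gives 25 each period; deviation gives 35 once then 11 forever.
  δ ≥ 10/24 = 5/12.
Both must hold, so the binding constraint is Ulm's: δ ≥ 4/9.

Ulm; δ ≥ 4/9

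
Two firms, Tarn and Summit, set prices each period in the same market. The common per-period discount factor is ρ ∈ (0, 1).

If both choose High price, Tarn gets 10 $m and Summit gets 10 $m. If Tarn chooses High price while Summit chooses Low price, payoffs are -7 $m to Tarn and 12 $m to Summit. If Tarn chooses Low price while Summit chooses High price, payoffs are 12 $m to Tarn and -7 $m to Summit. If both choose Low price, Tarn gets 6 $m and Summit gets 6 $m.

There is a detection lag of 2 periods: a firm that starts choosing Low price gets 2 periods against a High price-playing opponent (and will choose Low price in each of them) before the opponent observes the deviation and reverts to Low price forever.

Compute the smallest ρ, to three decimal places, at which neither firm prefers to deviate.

0.577

Deviating for the 2 undetected periods gains 12−10 = 2 per period over cooperation, then loses 10−6 = 4 per period forever once punishment starts.
Gain: 2(1 + ρ + … + ρ^1); loss: 4·ρ^2/(1−ρ).
No profitable deviation ⇔ 2(1−ρ^2) ≤ 4·ρ^2, i.e. ρ^2 ≥ 2/(2+4) = 1/3.
Hence ρ ≥ (1/3)^(1/2) ≈ 0.577.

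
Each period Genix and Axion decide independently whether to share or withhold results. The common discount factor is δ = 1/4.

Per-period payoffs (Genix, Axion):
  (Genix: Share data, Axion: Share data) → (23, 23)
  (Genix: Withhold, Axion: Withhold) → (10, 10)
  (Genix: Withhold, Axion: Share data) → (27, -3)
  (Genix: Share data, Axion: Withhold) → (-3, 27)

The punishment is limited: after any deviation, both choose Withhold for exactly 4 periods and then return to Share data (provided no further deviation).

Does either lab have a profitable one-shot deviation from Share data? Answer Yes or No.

No

A one-shot deviation gives 27 now, then 10 for 4 periods, then back to 23.
Gain from deviating: (27−23) today; loss: (23−10) in each of the next 4 periods.
No-deviation condition: (23−10)(δ+…+δ^4) ≥ 27−23, i.e. δ+…+δ^4 ≥ 4/13.
At δ = 1/4: δ+…+δ^4 = 0.3320 ≥ 0.3077.
So cooperation is sustainable.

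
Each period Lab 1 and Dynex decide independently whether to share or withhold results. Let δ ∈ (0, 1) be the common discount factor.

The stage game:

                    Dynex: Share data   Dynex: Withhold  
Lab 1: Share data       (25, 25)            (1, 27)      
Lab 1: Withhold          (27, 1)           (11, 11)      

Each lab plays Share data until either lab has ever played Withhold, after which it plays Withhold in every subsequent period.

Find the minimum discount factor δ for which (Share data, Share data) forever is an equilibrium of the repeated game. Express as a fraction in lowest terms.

1/8

Cooperation forever yields 25 each period: 25/(1−δ).
Deviating yields 27 once, then 11 forever: 27 + 11δ/(1−δ).
No profitable deviation requires 25/(1−δ) ≥ 27 + 11δ/(1−δ).
Multiplying by (1−δ): 25 ≥ 27(1−δ) + 11δ = 27 − 16δ.
So 16δ ≥ 2, i.e. δ ≥ 2/16 = 1/8.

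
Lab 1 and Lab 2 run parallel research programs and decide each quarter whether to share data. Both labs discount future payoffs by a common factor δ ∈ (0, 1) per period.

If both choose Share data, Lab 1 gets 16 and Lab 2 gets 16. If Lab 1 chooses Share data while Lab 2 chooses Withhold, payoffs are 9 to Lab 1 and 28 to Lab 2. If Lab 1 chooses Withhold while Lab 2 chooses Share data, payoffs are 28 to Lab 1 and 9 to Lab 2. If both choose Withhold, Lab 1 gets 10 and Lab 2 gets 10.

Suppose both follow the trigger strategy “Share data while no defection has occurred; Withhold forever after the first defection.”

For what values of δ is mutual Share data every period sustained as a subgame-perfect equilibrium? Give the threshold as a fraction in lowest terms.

16/(1−δ) ≥ 28 + 10δ/(1−δ)
16 ≥ 28 − 18δ
δ ≥ 12/18 = 2/3.

2/3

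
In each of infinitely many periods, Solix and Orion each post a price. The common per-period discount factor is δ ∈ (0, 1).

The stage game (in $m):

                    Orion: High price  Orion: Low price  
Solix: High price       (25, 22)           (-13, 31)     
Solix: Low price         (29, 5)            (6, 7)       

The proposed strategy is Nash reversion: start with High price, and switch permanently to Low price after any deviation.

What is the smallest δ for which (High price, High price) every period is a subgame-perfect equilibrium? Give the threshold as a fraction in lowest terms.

Solix's threshold: (29−25)/(29−6) = 4/23.
Orion's threshold: (31−22)/(31−7) = 3/8.
4/23 < 3/8, so Orion binds and δ* = 3/8.

3/8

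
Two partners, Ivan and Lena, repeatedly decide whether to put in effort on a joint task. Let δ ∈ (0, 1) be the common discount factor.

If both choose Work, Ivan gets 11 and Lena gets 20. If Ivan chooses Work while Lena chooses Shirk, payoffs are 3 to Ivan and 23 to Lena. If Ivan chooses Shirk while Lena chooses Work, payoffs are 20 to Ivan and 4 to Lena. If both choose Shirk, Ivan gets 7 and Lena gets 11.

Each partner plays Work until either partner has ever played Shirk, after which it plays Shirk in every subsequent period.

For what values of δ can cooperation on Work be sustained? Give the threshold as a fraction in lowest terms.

Ivan: cooperation gives 11 each period; deviation gives 20 once then 7 forever.
  11/(1−δ) ≥ 20 + 7δ/(1−δ) ⇒ δ ≥ 9/13.
Lena: cooperation gives 20 each period; deviation gives 23 once then 11 forever.
  δ ≥ 3/12 = 1/4.
Both must hold, so the binding constraint is Ivan's: δ ≥ 9/13.

9/13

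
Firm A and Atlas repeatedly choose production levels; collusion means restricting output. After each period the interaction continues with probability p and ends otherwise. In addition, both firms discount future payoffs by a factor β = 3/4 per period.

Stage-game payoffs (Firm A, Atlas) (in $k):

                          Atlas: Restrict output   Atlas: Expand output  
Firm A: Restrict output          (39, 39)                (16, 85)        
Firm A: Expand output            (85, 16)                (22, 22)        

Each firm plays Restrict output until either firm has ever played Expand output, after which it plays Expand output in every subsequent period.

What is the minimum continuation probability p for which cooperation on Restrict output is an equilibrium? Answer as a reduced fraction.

With continuation probability p and discount β, the effective per-period discount factor is βp.
Grim-trigger IC: βp ≥ (85−39)/(85−22) = 46/63.
So p ≥ (46/63)/(3/4) = 184/189.

184/189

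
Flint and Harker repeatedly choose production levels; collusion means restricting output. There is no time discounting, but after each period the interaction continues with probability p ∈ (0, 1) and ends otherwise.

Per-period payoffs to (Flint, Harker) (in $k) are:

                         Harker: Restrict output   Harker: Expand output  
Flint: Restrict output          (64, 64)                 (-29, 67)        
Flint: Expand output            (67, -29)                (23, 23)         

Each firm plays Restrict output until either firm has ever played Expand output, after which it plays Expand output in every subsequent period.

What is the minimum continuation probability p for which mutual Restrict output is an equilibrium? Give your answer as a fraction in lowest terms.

Expected cooperation value is 64 + p·64 + p²·64 + … = 64/(1−p); deviation gives 67 + p·23/(1−p).
64 ≥ 67(1−p) + 23p ⇒ 44p ≥ 3 ⇒ p ≥ 3/44.

3/44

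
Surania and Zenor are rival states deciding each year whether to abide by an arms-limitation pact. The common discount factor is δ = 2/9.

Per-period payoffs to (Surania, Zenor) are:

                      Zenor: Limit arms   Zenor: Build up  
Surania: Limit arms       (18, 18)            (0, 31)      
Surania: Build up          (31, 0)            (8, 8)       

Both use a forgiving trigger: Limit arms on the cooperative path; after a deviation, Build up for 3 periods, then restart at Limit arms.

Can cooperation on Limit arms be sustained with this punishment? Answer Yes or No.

No

A one-shot deviation gives 31 now, then 8 for 3 periods, then back to 18.
Gain from deviating: (31−18) today; loss: (18−8) in each of the next 3 periods.
No-deviation condition: (18−8)(δ+…+δ^3) ≥ 31−18, i.e. δ+…+δ^3 ≥ 13/10.
At δ = 2/9: δ+…+δ^3 = 0.2826 < 1.3000.
So cooperation is not sustainable.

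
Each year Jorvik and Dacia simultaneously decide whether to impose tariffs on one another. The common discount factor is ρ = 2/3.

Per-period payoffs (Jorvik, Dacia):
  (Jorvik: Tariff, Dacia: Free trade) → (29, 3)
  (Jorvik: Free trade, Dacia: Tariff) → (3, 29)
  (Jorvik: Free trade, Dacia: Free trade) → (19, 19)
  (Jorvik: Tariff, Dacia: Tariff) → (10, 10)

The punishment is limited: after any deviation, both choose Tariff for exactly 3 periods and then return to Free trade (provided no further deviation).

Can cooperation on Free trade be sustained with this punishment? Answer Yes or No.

Yes

A one-shot deviation gives 29 now, then 10 for 3 periods, then back to 19.
Gain from deviating: (29−19) today; loss: (19−10) in each of the next 3 periods.
No-deviation condition: (19−10)(ρ+…+ρ^3) ≥ 29−19, i.e. ρ+…+ρ^3 ≥ 10/9.
At ρ = 2/3: ρ+…+ρ^3 = 1.4074 ≥ 1.1111.
So cooperation is sustainable.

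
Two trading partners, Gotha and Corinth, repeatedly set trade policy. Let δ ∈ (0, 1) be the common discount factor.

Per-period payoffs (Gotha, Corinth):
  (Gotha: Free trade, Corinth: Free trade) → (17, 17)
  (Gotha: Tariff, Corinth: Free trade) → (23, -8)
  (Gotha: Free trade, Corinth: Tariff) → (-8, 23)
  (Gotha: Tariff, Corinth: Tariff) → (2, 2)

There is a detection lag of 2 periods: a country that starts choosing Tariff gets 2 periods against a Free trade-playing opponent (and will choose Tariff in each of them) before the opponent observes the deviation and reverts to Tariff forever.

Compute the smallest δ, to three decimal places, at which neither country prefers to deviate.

0.535

The best deviation is to choose Tariff for all 2 undetected periods, earning 23 each, then 2 forever once detected.
Deviation value: 23(1−δ^2)/(1−δ) + 2δ^2/(1−δ); cooperation value: 17/(1−δ).
IC: 17 ≥ 23(1−δ^2) + 2δ^2 = 23 − 21δ^2.
So δ^2 ≥ 6/21 = 2/7, giving δ ≥ (2/7)^(1/2) ≈ 0.535.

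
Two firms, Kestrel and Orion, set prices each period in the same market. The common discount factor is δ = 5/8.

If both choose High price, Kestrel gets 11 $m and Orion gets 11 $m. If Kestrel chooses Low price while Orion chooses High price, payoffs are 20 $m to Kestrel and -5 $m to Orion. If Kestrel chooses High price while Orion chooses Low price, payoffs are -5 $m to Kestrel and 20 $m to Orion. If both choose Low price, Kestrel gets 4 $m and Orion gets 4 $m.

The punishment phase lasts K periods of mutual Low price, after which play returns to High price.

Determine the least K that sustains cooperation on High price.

No profitable deviation requires (11−4)(δ+…+δ^K) ≥ 20−11, i.e. δ+…+δ^K ≥ 9/7 ≈ 1.2857.
With δ = 5/8, the partial sums are K=1: 0.6250, K=2: 1.0156, K=3: 1.2598, K=4: 1.4124.
K = 4 is the first length at which the sum reaches 1.2857.

4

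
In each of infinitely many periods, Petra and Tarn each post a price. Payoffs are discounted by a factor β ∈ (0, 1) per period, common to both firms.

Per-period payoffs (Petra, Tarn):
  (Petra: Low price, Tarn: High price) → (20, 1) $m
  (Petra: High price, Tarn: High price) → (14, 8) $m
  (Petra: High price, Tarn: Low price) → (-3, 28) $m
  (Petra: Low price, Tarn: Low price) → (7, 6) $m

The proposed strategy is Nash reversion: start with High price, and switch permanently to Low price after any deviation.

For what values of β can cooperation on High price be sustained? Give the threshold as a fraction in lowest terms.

10/11

For Petra: deviation gain 20−14 = 6, per-period punishment loss 14−7 = 7. IC gives β ≥ 6/13.
For Tarn: gain 20, loss 2 per period, so β ≥ 20/22 = 10/11.
The tighter constraint is Tarn's, so cooperation needs β ≥ 10/11.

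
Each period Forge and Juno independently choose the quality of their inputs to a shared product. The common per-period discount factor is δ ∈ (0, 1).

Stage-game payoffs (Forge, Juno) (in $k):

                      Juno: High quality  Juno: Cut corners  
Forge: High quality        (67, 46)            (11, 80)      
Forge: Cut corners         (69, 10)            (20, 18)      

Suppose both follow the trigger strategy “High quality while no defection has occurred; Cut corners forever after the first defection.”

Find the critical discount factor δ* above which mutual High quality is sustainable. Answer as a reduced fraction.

Forge's threshold: (69−67)/(69−20) = 2/49.
Juno's threshold: (80−46)/(80−18) = 17/31.
2/49 < 17/31, so Juno binds and δ* = 17/31.

17/31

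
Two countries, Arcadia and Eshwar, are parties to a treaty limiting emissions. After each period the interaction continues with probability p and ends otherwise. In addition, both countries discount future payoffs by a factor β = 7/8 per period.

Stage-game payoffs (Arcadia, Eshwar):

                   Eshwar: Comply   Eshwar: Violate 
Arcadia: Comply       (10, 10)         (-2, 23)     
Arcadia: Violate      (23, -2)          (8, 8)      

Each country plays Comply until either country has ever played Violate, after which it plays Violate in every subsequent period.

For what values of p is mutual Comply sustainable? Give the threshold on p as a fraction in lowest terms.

With continuation probability p and discount β, the effective per-period discount factor is βp.
Grim-trigger IC: βp ≥ (23−10)/(23−8) = 13/15.
So p ≥ (13/15)/(7/8) = 104/105.

104/105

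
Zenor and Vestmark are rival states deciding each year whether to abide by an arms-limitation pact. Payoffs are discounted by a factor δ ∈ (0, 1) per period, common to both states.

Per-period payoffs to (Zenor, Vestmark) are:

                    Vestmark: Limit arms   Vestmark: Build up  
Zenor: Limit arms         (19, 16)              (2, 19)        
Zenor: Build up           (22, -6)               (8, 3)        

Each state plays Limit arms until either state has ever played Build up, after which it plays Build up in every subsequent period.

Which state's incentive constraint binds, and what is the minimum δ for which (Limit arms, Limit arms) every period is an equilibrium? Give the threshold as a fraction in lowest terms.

Zenor; δ ≥ 3/14

For Zenor: deviation gain 22−19 = 3, per-period punishment loss 19−8 = 11. IC gives δ ≥ 3/14.
For Vestmark: gain 3, loss 13 per period, so δ ≥ 3/16.
The tighter constraint is Zenor's, so cooperation needs δ ≥ 3/14.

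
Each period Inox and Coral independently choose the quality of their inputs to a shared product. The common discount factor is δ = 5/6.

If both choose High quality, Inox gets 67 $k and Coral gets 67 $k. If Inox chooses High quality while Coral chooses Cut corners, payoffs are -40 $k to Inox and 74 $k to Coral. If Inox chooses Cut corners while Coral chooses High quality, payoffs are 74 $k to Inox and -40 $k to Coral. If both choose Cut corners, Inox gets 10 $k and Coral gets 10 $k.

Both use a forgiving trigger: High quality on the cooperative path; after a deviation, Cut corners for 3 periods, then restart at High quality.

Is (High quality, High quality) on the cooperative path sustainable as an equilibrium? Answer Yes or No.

Yes

Comparing payoff streams over the 4 periods until play realigns: cooperate → 67(1+δ+…+δ^3); deviate → 74 + 10(δ+…+δ^3).
Cooperation is sustained iff (67−10)(δ+…+δ^3) ≥ 74−67.
δ+…+δ^3 = 5/6·(1−(5/6)^3)/(1−5/6) = 2.1065, and (74−67)/(67−10) = 0.1228.
2.1065 ≥ 0.1228, so cooperation is sustainable.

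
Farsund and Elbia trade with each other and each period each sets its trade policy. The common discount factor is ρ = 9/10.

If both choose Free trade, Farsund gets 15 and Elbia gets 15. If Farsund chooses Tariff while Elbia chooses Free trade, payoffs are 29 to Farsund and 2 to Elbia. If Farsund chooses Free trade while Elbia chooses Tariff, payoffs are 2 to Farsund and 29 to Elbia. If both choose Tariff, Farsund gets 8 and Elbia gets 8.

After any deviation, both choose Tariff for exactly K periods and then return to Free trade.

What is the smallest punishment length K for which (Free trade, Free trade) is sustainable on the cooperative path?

No profitable deviation requires (15−8)(ρ+…+ρ^K) ≥ 29−15, i.e. ρ+…+ρ^K ≥ 2 ≈ 2.0000.
With ρ = 9/10, the partial sums are K=1: 0.9000, K=2: 1.7100, K=3: 2.4390.
K = 3 is the first length at which the sum reaches 2.0000.

3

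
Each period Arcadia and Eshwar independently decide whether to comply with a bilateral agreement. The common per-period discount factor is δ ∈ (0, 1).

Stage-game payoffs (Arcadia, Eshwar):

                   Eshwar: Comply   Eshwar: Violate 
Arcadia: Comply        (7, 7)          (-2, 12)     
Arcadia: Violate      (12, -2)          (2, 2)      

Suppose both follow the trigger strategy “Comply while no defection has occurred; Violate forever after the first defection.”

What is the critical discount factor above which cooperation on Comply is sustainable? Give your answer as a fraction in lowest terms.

Cooperation forever yields 7 each period: 7/(1−δ).
Deviating yields 12 once, then 2 forever: 12 + 2δ/(1−δ).
No profitable deviation requires 7/(1−δ) ≥ 12 + 2δ/(1−δ).
Multiplying by (1−δ): 7 ≥ 12(1−δ) + 2δ = 12 − 10δ.
So 10δ ≥ 5, i.e. δ ≥ 5/10 = 1/2.

1/2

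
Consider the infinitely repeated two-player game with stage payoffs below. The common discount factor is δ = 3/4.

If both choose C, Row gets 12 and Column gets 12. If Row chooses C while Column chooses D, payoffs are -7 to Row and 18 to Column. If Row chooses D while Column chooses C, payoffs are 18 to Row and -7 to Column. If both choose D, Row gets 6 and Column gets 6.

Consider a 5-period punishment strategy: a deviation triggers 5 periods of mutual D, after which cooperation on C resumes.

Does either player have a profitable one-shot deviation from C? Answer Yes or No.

No

IC: δ+…+δ^5 ≥ (18−12)/(12−6) = 1.
At δ = 3/4: partial sum = 2.2881 ≥ 1.0000. Cooperation sustainable.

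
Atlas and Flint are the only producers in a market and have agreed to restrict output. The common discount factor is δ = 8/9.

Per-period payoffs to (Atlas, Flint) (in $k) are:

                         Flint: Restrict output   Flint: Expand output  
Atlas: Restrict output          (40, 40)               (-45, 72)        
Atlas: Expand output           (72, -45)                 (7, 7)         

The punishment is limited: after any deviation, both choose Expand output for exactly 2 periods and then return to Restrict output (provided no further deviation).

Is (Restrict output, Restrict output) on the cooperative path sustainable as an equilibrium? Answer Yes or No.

Yes

IC: δ+…+δ^2 ≥ (72−40)/(40−7) = 32/33.
At δ = 8/9: partial sum = 1.6790 ≥ 0.9697. Cooperation sustainable.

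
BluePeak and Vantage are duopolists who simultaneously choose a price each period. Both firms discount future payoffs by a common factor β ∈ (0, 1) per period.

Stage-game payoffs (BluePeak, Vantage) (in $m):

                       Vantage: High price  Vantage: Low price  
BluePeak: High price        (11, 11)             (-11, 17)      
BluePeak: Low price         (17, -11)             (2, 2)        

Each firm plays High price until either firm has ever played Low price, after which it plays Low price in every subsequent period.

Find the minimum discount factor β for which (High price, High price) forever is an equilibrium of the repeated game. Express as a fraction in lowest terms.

2/5

Cooperation forever yields 11 each period: 11/(1−β).
Deviating yields 17 once, then 2 forever: 17 + 2β/(1−β).
No profitable deviation requires 11/(1−β) ≥ 17 + 2β/(1−β).
Multiplying by (1−β): 11 ≥ 17(1−β) + 2β = 17 − 15β.
So 15β ≥ 6, i.e. β ≥ 6/15 = 2/5.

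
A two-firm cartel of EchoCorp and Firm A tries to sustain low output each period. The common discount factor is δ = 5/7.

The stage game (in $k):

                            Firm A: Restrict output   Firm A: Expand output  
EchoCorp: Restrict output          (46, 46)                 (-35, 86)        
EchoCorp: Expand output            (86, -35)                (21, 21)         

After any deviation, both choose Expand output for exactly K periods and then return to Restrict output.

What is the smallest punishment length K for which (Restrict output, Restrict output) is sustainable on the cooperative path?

4

Need Σ_{k=1}^{K} δ^k ≥ (86−46)/(46−21) = 1.6000 at δ = 5/7.
At K = 3 the sum is 1.5889 < 1.6000; at K = 4 it is 1.8492 ≥ 1.6000.
So the minimum punishment length is K = 4.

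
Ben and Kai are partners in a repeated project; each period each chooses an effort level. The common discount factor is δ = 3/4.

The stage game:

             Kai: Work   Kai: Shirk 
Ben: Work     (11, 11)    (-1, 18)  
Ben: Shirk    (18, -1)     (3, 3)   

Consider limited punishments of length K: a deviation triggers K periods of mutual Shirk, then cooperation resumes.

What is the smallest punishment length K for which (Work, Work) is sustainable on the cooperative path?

2

No profitable deviation requires (11−3)(δ+…+δ^K) ≥ 18−11, i.e. δ+…+δ^K ≥ 7/8 ≈ 0.8750.
With δ = 3/4, the partial sums are K=1: 0.7500, K=2: 1.3125.
K = 2 is the first length at which the sum reaches 0.8750.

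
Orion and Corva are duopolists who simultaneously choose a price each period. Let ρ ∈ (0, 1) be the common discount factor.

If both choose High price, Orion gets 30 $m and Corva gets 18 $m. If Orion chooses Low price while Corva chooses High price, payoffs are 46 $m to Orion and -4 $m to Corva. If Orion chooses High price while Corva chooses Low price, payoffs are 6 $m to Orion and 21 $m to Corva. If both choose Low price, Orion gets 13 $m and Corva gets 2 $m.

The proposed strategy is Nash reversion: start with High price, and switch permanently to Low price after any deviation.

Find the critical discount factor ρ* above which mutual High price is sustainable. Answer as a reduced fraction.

16/33

Orion: cooperation gives 30 each period; deviation gives 46 once then 13 forever.
  30/(1−ρ) ≥ 46 + 13ρ/(1−ρ) ⇒ ρ ≥ 16/33.
Corva: cooperation gives 18 each period; deviation gives 21 once then 2 forever.
  ρ ≥ 3/19.
Both must hold, so the binding constraint is Orion's: ρ ≥ 16/33.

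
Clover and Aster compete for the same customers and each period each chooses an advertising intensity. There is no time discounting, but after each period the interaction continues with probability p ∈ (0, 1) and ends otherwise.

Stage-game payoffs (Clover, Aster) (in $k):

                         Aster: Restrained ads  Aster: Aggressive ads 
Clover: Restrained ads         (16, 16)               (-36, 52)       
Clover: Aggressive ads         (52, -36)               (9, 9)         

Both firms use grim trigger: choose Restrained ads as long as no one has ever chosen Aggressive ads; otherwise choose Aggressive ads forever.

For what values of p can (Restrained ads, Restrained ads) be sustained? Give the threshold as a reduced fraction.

With no time discounting, the continuation probability p plays the role of the discount factor.
Grim-trigger IC: 16/(1−p) ≥ 52 + 9p/(1−p) ⇒ p ≥ (52−16)/(52−9) = 36/43.

36/43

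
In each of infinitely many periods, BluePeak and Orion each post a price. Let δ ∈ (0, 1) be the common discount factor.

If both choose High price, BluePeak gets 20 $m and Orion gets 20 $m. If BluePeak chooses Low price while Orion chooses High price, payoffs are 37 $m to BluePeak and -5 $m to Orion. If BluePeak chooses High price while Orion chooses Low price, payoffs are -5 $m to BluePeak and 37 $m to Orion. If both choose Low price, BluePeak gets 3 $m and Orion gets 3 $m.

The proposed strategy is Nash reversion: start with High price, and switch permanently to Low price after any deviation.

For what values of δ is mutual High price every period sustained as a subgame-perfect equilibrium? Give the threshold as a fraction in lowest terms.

One-period gain from deviating is 37 − 20 = 17. The loss is 20 − 3 = 17 in every subsequent period, with present value 17·δ/(1−δ).
Deviation is unprofitable when 17·δ/(1−δ) ≥ 17, i.e. δ/(1−δ) ≥ 1.
Equivalently δ ≥ 17/(17+17) = 1/2.

1/2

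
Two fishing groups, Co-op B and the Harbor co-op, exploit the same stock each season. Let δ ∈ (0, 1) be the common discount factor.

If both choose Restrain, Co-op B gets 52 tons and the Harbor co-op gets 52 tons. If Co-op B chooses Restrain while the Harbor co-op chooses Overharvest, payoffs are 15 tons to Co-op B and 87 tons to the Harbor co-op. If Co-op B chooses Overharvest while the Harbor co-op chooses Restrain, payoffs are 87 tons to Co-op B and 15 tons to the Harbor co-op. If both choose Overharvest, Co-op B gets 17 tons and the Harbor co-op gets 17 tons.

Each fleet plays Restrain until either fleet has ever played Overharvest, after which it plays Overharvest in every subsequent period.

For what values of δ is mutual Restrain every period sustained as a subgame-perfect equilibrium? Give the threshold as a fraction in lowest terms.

1/2

Cooperation forever yields 52 each period: 52/(1−δ).
Deviating yields 87 once, then 17 forever: 87 + 17δ/(1−δ).
No profitable deviation requires 52/(1−δ) ≥ 87 + 17δ/(1−δ).
Multiplying by (1−δ): 52 ≥ 87(1−δ) + 17δ = 87 − 70δ.
So 70δ ≥ 35, i.e. δ ≥ 35/70 = 1/2.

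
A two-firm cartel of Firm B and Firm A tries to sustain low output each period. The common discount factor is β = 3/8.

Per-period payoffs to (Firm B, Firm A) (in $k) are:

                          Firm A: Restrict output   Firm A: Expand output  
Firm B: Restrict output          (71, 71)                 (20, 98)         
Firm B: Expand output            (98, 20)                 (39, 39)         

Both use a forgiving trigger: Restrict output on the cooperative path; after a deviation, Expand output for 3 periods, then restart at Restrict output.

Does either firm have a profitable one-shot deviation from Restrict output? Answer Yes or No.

A one-shot deviation gives 98 now, then 39 for 3 periods, then back to 71.
Gain from deviating: (98−71) today; loss: (71−39) in each of the next 3 periods.
No-deviation condition: (71−39)(β+…+β^3) ≥ 98−71, i.e. β+…+β^3 ≥ 27/32.
At β = 3/8: β+…+β^3 = 0.5684 < 0.8438.
So cooperation is not sustainable.

Yes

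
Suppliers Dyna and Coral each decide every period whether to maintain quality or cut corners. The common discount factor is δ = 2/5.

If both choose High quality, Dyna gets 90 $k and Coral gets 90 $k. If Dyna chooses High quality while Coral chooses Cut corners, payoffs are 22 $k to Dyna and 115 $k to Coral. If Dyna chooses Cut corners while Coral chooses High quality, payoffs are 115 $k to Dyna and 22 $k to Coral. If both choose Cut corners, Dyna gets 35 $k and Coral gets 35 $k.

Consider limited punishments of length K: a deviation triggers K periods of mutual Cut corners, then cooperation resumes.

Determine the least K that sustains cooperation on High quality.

No profitable deviation requires (90−35)(δ+…+δ^K) ≥ 115−90, i.e. δ+…+δ^K ≥ 5/11 ≈ 0.4545.
With δ = 2/5, the partial sums are K=1: 0.4000, K=2: 0.5600.
K = 2 is the first length at which the sum reaches 0.4545.

2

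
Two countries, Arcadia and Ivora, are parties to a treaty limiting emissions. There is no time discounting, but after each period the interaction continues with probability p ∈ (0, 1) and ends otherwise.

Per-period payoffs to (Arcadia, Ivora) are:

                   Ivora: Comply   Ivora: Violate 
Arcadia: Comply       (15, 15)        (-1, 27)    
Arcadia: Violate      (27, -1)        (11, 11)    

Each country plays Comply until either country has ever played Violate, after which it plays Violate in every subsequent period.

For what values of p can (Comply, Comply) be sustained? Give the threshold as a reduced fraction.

With no time discounting, the continuation probability p plays the role of the discount factor.
Grim-trigger IC: 15/(1−p) ≥ 27 + 11p/(1−p) ⇒ p ≥ (27−15)/(27−11) = 3/4.

3/4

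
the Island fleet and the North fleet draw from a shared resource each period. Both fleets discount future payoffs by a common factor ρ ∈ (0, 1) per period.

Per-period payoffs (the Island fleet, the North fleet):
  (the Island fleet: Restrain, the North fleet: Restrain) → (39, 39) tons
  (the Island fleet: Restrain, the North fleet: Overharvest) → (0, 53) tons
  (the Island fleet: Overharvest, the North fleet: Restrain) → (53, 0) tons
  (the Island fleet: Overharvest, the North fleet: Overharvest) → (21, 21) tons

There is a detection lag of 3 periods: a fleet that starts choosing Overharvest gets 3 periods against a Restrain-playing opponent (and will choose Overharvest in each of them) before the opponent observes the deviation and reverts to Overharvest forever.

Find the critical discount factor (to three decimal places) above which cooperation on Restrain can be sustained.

0.759

The best deviation is to choose Overharvest for all 3 undetected periods, earning 53 each, then 21 forever once detected.
Deviation value: 53(1−ρ^3)/(1−ρ) + 21ρ^3/(1−ρ); cooperation value: 39/(1−ρ).
IC: 39 ≥ 53(1−ρ^3) + 21ρ^3 = 53 − 32ρ^3.
So ρ^3 ≥ 14/32 = 7/16, giving ρ ≥ (7/16)^(1/3) ≈ 0.759.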